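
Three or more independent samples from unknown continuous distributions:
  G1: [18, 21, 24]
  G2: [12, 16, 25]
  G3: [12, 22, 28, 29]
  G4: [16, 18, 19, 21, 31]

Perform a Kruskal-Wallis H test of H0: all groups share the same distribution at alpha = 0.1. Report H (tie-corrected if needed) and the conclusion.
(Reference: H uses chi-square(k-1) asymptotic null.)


Step 1: Combine all N = 15 observations and assign midranks.
sorted (value, group, rank): (12,G2,1.5), (12,G3,1.5), (16,G2,3.5), (16,G4,3.5), (18,G1,5.5), (18,G4,5.5), (19,G4,7), (21,G1,8.5), (21,G4,8.5), (22,G3,10), (24,G1,11), (25,G2,12), (28,G3,13), (29,G3,14), (31,G4,15)
Step 2: Sum ranks within each group.
R_1 = 25 (n_1 = 3)
R_2 = 17 (n_2 = 3)
R_3 = 38.5 (n_3 = 4)
R_4 = 39.5 (n_4 = 5)
Step 3: H = 12/(N(N+1)) * sum(R_i^2/n_i) - 3(N+1)
     = 12/(15*16) * (25^2/3 + 17^2/3 + 38.5^2/4 + 39.5^2/5) - 3*16
     = 0.050000 * 987.279 - 48
     = 1.363958.
Step 4: Ties present; correction factor C = 1 - 24/(15^3 - 15) = 0.992857. Corrected H = 1.363958 / 0.992857 = 1.373771.
Step 5: Under H0, H ~ chi^2(3); p-value = 0.711694.
Step 6: alpha = 0.1. fail to reject H0.

H = 1.3738, df = 3, p = 0.711694, fail to reject H0.


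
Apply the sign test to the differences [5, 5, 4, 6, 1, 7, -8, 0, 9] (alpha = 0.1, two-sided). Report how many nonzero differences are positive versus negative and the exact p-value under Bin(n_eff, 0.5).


Step 1: Discard zero differences. Original n = 9; n_eff = number of nonzero differences = 8.
Nonzero differences (with sign): +5, +5, +4, +6, +1, +7, -8, +9
Step 2: Count signs: positive = 7, negative = 1.
Step 3: Under H0: P(positive) = 0.5, so the number of positives S ~ Bin(8, 0.5).
Step 4: Two-sided exact p-value = sum of Bin(8,0.5) probabilities at or below the observed probability = 0.070312.
Step 5: alpha = 0.1. reject H0.

n_eff = 8, pos = 7, neg = 1, p = 0.070312, reject H0.


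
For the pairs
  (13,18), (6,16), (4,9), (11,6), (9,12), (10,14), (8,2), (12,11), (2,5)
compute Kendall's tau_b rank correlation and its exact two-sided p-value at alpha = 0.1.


Step 1: Enumerate the 36 unordered pairs (i,j) with i<j and classify each by sign(x_j-x_i) * sign(y_j-y_i).
  (1,2):dx=-7,dy=-2->C; (1,3):dx=-9,dy=-9->C; (1,4):dx=-2,dy=-12->C; (1,5):dx=-4,dy=-6->C
  (1,6):dx=-3,dy=-4->C; (1,7):dx=-5,dy=-16->C; (1,8):dx=-1,dy=-7->C; (1,9):dx=-11,dy=-13->C
  (2,3):dx=-2,dy=-7->C; (2,4):dx=+5,dy=-10->D; (2,5):dx=+3,dy=-4->D; (2,6):dx=+4,dy=-2->D
  (2,7):dx=+2,dy=-14->D; (2,8):dx=+6,dy=-5->D; (2,9):dx=-4,dy=-11->C; (3,4):dx=+7,dy=-3->D
  (3,5):dx=+5,dy=+3->C; (3,6):dx=+6,dy=+5->C; (3,7):dx=+4,dy=-7->D; (3,8):dx=+8,dy=+2->C
  (3,9):dx=-2,dy=-4->C; (4,5):dx=-2,dy=+6->D; (4,6):dx=-1,dy=+8->D; (4,7):dx=-3,dy=-4->C
  (4,8):dx=+1,dy=+5->C; (4,9):dx=-9,dy=-1->C; (5,6):dx=+1,dy=+2->C; (5,7):dx=-1,dy=-10->C
  (5,8):dx=+3,dy=-1->D; (5,9):dx=-7,dy=-7->C; (6,7):dx=-2,dy=-12->C; (6,8):dx=+2,dy=-3->D
  (6,9):dx=-8,dy=-9->C; (7,8):dx=+4,dy=+9->C; (7,9):dx=-6,dy=+3->D; (8,9):dx=-10,dy=-6->C
Step 2: C = 24, D = 12, total pairs = 36.
Step 3: tau = (C - D)/(n(n-1)/2) = (24 - 12)/36 = 0.333333.
Step 4: Exact two-sided p-value (enumerate n! = 362880 permutations of y under H0): p = 0.259518.
Step 5: alpha = 0.1. fail to reject H0.

tau_b = 0.3333 (C=24, D=12), p = 0.259518, fail to reject H0.


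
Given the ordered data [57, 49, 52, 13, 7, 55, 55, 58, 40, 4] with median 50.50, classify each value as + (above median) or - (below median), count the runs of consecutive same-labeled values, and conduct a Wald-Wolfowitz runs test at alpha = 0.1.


Step 1: Compute median = 50.50; label A = above, B = below.
Labels in order: ABABBAAABB  (n_A = 5, n_B = 5)
Step 2: Count runs R = 6.
Step 3: Under H0 (random ordering), E[R] = 2*n_A*n_B/(n_A+n_B) + 1 = 2*5*5/10 + 1 = 6.0000.
        Var[R] = 2*n_A*n_B*(2*n_A*n_B - n_A - n_B) / ((n_A+n_B)^2 * (n_A+n_B-1)) = 2000/900 = 2.2222.
        SD[R] = 1.4907.
Step 4: R = E[R], so z = 0 with no continuity correction.
Step 5: Two-sided p-value via normal approximation = 2*(1 - Phi(|z|)) = 1.000000.
Step 6: alpha = 0.1. fail to reject H0.

R = 6, z = 0.0000, p = 1.000000, fail to reject H0.


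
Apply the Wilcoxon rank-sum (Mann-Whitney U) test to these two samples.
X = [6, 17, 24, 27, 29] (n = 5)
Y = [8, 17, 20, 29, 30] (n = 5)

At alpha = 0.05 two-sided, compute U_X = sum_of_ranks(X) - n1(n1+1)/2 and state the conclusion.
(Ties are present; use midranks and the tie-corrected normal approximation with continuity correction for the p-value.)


Step 1: Combine and sort all 10 observations; assign midranks.
sorted (value, group): (6,X), (8,Y), (17,X), (17,Y), (20,Y), (24,X), (27,X), (29,X), (29,Y), (30,Y)
ranks: 6->1, 8->2, 17->3.5, 17->3.5, 20->5, 24->6, 27->7, 29->8.5, 29->8.5, 30->10
Step 2: Rank sum for X: R1 = 1 + 3.5 + 6 + 7 + 8.5 = 26.
Step 3: U_X = R1 - n1(n1+1)/2 = 26 - 5*6/2 = 26 - 15 = 11.
       U_Y = n1*n2 - U_X = 25 - 11 = 14.
Step 4: Ties are present, so use the tie-corrected normal approximation (with continuity correction) for the p-value.
Step 5: p-value = 0.833534; compare to alpha = 0.05. fail to reject H0.

U_X = 11, p = 0.833534, fail to reject H0 at alpha = 0.05.


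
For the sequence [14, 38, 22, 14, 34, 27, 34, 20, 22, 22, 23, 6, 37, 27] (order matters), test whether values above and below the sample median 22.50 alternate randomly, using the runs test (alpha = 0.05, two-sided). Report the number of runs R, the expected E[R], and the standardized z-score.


Step 1: Compute median = 22.50; label A = above, B = below.
Labels in order: BABBAAABBBABAA  (n_A = 7, n_B = 7)
Step 2: Count runs R = 8.
Step 3: Under H0 (random ordering), E[R] = 2*n_A*n_B/(n_A+n_B) + 1 = 2*7*7/14 + 1 = 8.0000.
        Var[R] = 2*n_A*n_B*(2*n_A*n_B - n_A - n_B) / ((n_A+n_B)^2 * (n_A+n_B-1)) = 8232/2548 = 3.2308.
        SD[R] = 1.7974.
Step 4: R = E[R], so z = 0 with no continuity correction.
Step 5: Two-sided p-value via normal approximation = 2*(1 - Phi(|z|)) = 1.000000.
Step 6: alpha = 0.05. fail to reject H0.

R = 8, z = 0.0000, p = 1.000000, fail to reject H0.


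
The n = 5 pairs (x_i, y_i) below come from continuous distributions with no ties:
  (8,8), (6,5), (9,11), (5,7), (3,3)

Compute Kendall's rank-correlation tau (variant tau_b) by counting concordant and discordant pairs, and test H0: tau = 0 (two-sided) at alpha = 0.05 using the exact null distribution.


Step 1: Enumerate the 10 unordered pairs (i,j) with i<j and classify each by sign(x_j-x_i) * sign(y_j-y_i).
  (1,2):dx=-2,dy=-3->C; (1,3):dx=+1,dy=+3->C; (1,4):dx=-3,dy=-1->C; (1,5):dx=-5,dy=-5->C
  (2,3):dx=+3,dy=+6->C; (2,4):dx=-1,dy=+2->D; (2,5):dx=-3,dy=-2->C; (3,4):dx=-4,dy=-4->C
  (3,5):dx=-6,dy=-8->C; (4,5):dx=-2,dy=-4->C
Step 2: C = 9, D = 1, total pairs = 10.
Step 3: tau = (C - D)/(n(n-1)/2) = (9 - 1)/10 = 0.800000.
Step 4: Exact two-sided p-value (enumerate n! = 120 permutations of y under H0): p = 0.083333.
Step 5: alpha = 0.05. fail to reject H0.

tau_b = 0.8000 (C=9, D=1), p = 0.083333, fail to reject H0.


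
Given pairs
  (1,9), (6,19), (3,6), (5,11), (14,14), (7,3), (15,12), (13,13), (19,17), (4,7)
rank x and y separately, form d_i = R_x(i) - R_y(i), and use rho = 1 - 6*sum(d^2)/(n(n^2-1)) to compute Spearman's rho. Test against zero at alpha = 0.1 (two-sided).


Step 1: Rank x and y separately (midranks; no ties here).
rank(x): 1->1, 6->5, 3->2, 5->4, 14->8, 7->6, 15->9, 13->7, 19->10, 4->3
rank(y): 9->4, 19->10, 6->2, 11->5, 14->8, 3->1, 12->6, 13->7, 17->9, 7->3
Step 2: d_i = R_x(i) - R_y(i); compute d_i^2.
  (1-4)^2=9, (5-10)^2=25, (2-2)^2=0, (4-5)^2=1, (8-8)^2=0, (6-1)^2=25, (9-6)^2=9, (7-7)^2=0, (10-9)^2=1, (3-3)^2=0
sum(d^2) = 70.
Step 3: rho = 1 - 6*70 / (10*(10^2 - 1)) = 1 - 420/990 = 0.575758.
Step 4: Under H0, t = rho * sqrt((n-2)/(1-rho^2)) = 1.9917 ~ t(8).
Step 5: Two-sided p-value from the t-distribution with 8 df = 0.081553.
Step 6: alpha = 0.1. reject H0.

rho = 0.5758, p = 0.081553, reject H0 at alpha = 0.1.


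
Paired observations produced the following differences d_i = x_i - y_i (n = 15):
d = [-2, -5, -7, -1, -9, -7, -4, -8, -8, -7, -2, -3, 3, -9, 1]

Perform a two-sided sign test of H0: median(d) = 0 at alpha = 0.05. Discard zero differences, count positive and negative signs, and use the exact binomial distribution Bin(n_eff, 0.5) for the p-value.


Step 1: Discard zero differences. Original n = 15; n_eff = number of nonzero differences = 15.
Nonzero differences (with sign): -2, -5, -7, -1, -9, -7, -4, -8, -8, -7, -2, -3, +3, -9, +1
Step 2: Count signs: positive = 2, negative = 13.
Step 3: Under H0: P(positive) = 0.5, so the number of positives S ~ Bin(15, 0.5).
Step 4: Two-sided exact p-value = sum of Bin(15,0.5) probabilities at or below the observed probability = 0.007385.
Step 5: alpha = 0.05. reject H0.

n_eff = 15, pos = 2, neg = 13, p = 0.007385, reject H0.


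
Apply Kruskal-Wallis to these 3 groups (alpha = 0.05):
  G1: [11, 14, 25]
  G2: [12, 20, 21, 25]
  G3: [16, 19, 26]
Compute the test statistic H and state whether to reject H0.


Step 1: Combine all N = 10 observations and assign midranks.
sorted (value, group, rank): (11,G1,1), (12,G2,2), (14,G1,3), (16,G3,4), (19,G3,5), (20,G2,6), (21,G2,7), (25,G1,8.5), (25,G2,8.5), (26,G3,10)
Step 2: Sum ranks within each group.
R_1 = 12.5 (n_1 = 3)
R_2 = 23.5 (n_2 = 4)
R_3 = 19 (n_3 = 3)
Step 3: H = 12/(N(N+1)) * sum(R_i^2/n_i) - 3(N+1)
     = 12/(10*11) * (12.5^2/3 + 23.5^2/4 + 19^2/3) - 3*11
     = 0.109091 * 310.479 - 33
     = 0.870455.
Step 4: Ties present; correction factor C = 1 - 6/(10^3 - 10) = 0.993939. Corrected H = 0.870455 / 0.993939 = 0.875762.
Step 5: Under H0, H ~ chi^2(2); p-value = 0.645403.
Step 6: alpha = 0.05. fail to reject H0.

H = 0.8758, df = 2, p = 0.645403, fail to reject H0.


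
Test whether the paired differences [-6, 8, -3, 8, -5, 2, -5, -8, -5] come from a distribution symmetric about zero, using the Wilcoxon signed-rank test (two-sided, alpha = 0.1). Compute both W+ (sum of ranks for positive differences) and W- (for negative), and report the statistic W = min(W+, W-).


Step 1: Drop any zero differences (none here) and take |d_i|.
|d| = [6, 8, 3, 8, 5, 2, 5, 8, 5]
Step 2: Midrank |d_i| (ties get averaged ranks).
ranks: |6|->6, |8|->8, |3|->2, |8|->8, |5|->4, |2|->1, |5|->4, |8|->8, |5|->4
Step 3: Attach original signs; sum ranks with positive sign and with negative sign.
W+ = 8 + 8 + 1 = 17
W- = 6 + 2 + 4 + 4 + 8 + 4 = 28
(Check: W+ + W- = 45 should equal n(n+1)/2 = 45.)
Step 4: Test statistic W = min(W+, W-) = 17.
Step 5: Ties in |d|, so use the tie-corrected normal approximation.
        E[W] = n(n+1)/4 = 9*10/4 = 22.5.
        Tie groups: |d|=5 (t=3), |d|=8 (t=3); sum(t^3 - t) = 48.
        Var[W] = n(n+1)(2n+1)/24 - sum(t^3-t)/48 = 1710/24 - 48/48 = 70.25.
        z = (W - E[W]) / sqrt(Var[W]) = (17 - 22.5) / 8.3815 = -0.6562.
        Two-sided p = 2*Phi(z) = 0.511692.
Step 6: alpha = 0.1. fail to reject H0.

W+ = 17, W- = 28, W = min = 17, p = 0.511692, fail to reject H0.


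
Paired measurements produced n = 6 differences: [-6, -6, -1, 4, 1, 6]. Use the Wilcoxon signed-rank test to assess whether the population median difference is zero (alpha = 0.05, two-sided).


Step 1: Drop any zero differences (none here) and take |d_i|.
|d| = [6, 6, 1, 4, 1, 6]
Step 2: Midrank |d_i| (ties get averaged ranks).
ranks: |6|->5, |6|->5, |1|->1.5, |4|->3, |1|->1.5, |6|->5
Step 3: Attach original signs; sum ranks with positive sign and with negative sign.
W+ = 3 + 1.5 + 5 = 9.5
W- = 5 + 5 + 1.5 = 11.5
(Check: W+ + W- = 21 should equal n(n+1)/2 = 21.)
Step 4: Test statistic W = min(W+, W-) = 9.5.
Step 5: Ties in |d|, so use the tie-corrected normal approximation.
        E[W] = n(n+1)/4 = 6*7/4 = 10.5.
        Tie groups: |d|=1 (t=2), |d|=6 (t=3); sum(t^3 - t) = 30.
        Var[W] = n(n+1)(2n+1)/24 - sum(t^3-t)/48 = 546/24 - 30/48 = 22.125.
        z = (W - E[W]) / sqrt(Var[W]) = (9.5 - 10.5) / 4.7037 = -0.2126.
        Two-sided p = 2*Phi(z) = 0.831641.
Step 6: alpha = 0.05. fail to reject H0.

W+ = 9.5, W- = 11.5, W = min = 9.5, p = 0.831641, fail to reject H0.


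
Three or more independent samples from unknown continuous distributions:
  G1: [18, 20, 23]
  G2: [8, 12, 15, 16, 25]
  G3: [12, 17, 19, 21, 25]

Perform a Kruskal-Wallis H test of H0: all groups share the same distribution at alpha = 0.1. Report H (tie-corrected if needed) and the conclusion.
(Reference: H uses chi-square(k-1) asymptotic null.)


Step 1: Combine all N = 13 observations and assign midranks.
sorted (value, group, rank): (8,G2,1), (12,G2,2.5), (12,G3,2.5), (15,G2,4), (16,G2,5), (17,G3,6), (18,G1,7), (19,G3,8), (20,G1,9), (21,G3,10), (23,G1,11), (25,G2,12.5), (25,G3,12.5)
Step 2: Sum ranks within each group.
R_1 = 27 (n_1 = 3)
R_2 = 25 (n_2 = 5)
R_3 = 39 (n_3 = 5)
Step 3: H = 12/(N(N+1)) * sum(R_i^2/n_i) - 3(N+1)
     = 12/(13*14) * (27^2/3 + 25^2/5 + 39^2/5) - 3*14
     = 0.065934 * 672.2 - 42
     = 2.320879.
Step 4: Ties present; correction factor C = 1 - 12/(13^3 - 13) = 0.994505. Corrected H = 2.320879 / 0.994505 = 2.333702.
Step 5: Under H0, H ~ chi^2(2); p-value = 0.311346.
Step 6: alpha = 0.1. fail to reject H0.

H = 2.3337, df = 2, p = 0.311346, fail to reject H0.


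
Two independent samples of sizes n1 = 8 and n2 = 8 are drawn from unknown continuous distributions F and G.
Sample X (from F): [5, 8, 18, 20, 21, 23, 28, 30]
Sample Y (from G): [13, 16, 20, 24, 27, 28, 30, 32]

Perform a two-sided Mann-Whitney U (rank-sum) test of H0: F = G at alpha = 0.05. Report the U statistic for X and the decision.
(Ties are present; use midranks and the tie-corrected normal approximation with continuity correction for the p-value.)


Step 1: Combine and sort all 16 observations; assign midranks.
sorted (value, group): (5,X), (8,X), (13,Y), (16,Y), (18,X), (20,X), (20,Y), (21,X), (23,X), (24,Y), (27,Y), (28,X), (28,Y), (30,X), (30,Y), (32,Y)
ranks: 5->1, 8->2, 13->3, 16->4, 18->5, 20->6.5, 20->6.5, 21->8, 23->9, 24->10, 27->11, 28->12.5, 28->12.5, 30->14.5, 30->14.5, 32->16
Step 2: Rank sum for X: R1 = 1 + 2 + 5 + 6.5 + 8 + 9 + 12.5 + 14.5 = 58.5.
Step 3: U_X = R1 - n1(n1+1)/2 = 58.5 - 8*9/2 = 58.5 - 36 = 22.5.
       U_Y = n1*n2 - U_X = 64 - 22.5 = 41.5.
Step 4: Ties are present, so use the tie-corrected normal approximation (with continuity correction) for the p-value.
Step 5: p-value = 0.343496; compare to alpha = 0.05. fail to reject H0.

U_X = 22.5, p = 0.343496, fail to reject H0 at alpha = 0.05.


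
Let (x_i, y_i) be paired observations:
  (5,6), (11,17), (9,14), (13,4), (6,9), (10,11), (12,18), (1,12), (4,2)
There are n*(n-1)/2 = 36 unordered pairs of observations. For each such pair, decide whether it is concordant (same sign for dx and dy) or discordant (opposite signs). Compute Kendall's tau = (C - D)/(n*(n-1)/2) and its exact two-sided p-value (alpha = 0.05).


Step 1: Enumerate the 36 unordered pairs (i,j) with i<j and classify each by sign(x_j-x_i) * sign(y_j-y_i).
  (1,2):dx=+6,dy=+11->C; (1,3):dx=+4,dy=+8->C; (1,4):dx=+8,dy=-2->D; (1,5):dx=+1,dy=+3->C
  (1,6):dx=+5,dy=+5->C; (1,7):dx=+7,dy=+12->C; (1,8):dx=-4,dy=+6->D; (1,9):dx=-1,dy=-4->C
  (2,3):dx=-2,dy=-3->C; (2,4):dx=+2,dy=-13->D; (2,5):dx=-5,dy=-8->C; (2,6):dx=-1,dy=-6->C
  (2,7):dx=+1,dy=+1->C; (2,8):dx=-10,dy=-5->C; (2,9):dx=-7,dy=-15->C; (3,4):dx=+4,dy=-10->D
  (3,5):dx=-3,dy=-5->C; (3,6):dx=+1,dy=-3->D; (3,7):dx=+3,dy=+4->C; (3,8):dx=-8,dy=-2->C
  (3,9):dx=-5,dy=-12->C; (4,5):dx=-7,dy=+5->D; (4,6):dx=-3,dy=+7->D; (4,7):dx=-1,dy=+14->D
  (4,8):dx=-12,dy=+8->D; (4,9):dx=-9,dy=-2->C; (5,6):dx=+4,dy=+2->C; (5,7):dx=+6,dy=+9->C
  (5,8):dx=-5,dy=+3->D; (5,9):dx=-2,dy=-7->C; (6,7):dx=+2,dy=+7->C; (6,8):dx=-9,dy=+1->D
  (6,9):dx=-6,dy=-9->C; (7,8):dx=-11,dy=-6->C; (7,9):dx=-8,dy=-16->C; (8,9):dx=+3,dy=-10->D
Step 2: C = 24, D = 12, total pairs = 36.
Step 3: tau = (C - D)/(n(n-1)/2) = (24 - 12)/36 = 0.333333.
Step 4: Exact two-sided p-value (enumerate n! = 362880 permutations of y under H0): p = 0.259518.
Step 5: alpha = 0.05. fail to reject H0.

tau_b = 0.3333 (C=24, D=12), p = 0.259518, fail to reject H0.


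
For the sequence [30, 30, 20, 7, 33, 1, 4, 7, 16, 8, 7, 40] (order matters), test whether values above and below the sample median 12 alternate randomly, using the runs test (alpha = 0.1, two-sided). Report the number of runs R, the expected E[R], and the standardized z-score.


Step 1: Compute median = 12; label A = above, B = below.
Labels in order: AAABABBBABBA  (n_A = 6, n_B = 6)
Step 2: Count runs R = 7.
Step 3: Under H0 (random ordering), E[R] = 2*n_A*n_B/(n_A+n_B) + 1 = 2*6*6/12 + 1 = 7.0000.
        Var[R] = 2*n_A*n_B*(2*n_A*n_B - n_A - n_B) / ((n_A+n_B)^2 * (n_A+n_B-1)) = 4320/1584 = 2.7273.
        SD[R] = 1.6514.
Step 4: R = E[R], so z = 0 with no continuity correction.
Step 5: Two-sided p-value via normal approximation = 2*(1 - Phi(|z|)) = 1.000000.
Step 6: alpha = 0.1. fail to reject H0.

R = 7, z = 0.0000, p = 1.000000, fail to reject H0.


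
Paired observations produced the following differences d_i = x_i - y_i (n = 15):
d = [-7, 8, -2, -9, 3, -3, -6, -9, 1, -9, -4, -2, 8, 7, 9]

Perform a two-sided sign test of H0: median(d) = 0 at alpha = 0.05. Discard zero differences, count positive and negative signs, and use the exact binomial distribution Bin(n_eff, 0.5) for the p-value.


Step 1: Discard zero differences. Original n = 15; n_eff = number of nonzero differences = 15.
Nonzero differences (with sign): -7, +8, -2, -9, +3, -3, -6, -9, +1, -9, -4, -2, +8, +7, +9
Step 2: Count signs: positive = 6, negative = 9.
Step 3: Under H0: P(positive) = 0.5, so the number of positives S ~ Bin(15, 0.5).
Step 4: Two-sided exact p-value = sum of Bin(15,0.5) probabilities at or below the observed probability = 0.607239.
Step 5: alpha = 0.05. fail to reject H0.

n_eff = 15, pos = 6, neg = 9, p = 0.607239, fail to reject H0.


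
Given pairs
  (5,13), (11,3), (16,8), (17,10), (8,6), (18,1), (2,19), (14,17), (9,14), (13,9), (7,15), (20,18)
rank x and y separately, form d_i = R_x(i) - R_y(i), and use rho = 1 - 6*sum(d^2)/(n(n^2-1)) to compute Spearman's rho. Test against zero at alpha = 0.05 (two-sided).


Step 1: Rank x and y separately (midranks; no ties here).
rank(x): 5->2, 11->6, 16->9, 17->10, 8->4, 18->11, 2->1, 14->8, 9->5, 13->7, 7->3, 20->12
rank(y): 13->7, 3->2, 8->4, 10->6, 6->3, 1->1, 19->12, 17->10, 14->8, 9->5, 15->9, 18->11
Step 2: d_i = R_x(i) - R_y(i); compute d_i^2.
  (2-7)^2=25, (6-2)^2=16, (9-4)^2=25, (10-6)^2=16, (4-3)^2=1, (11-1)^2=100, (1-12)^2=121, (8-10)^2=4, (5-8)^2=9, (7-5)^2=4, (3-9)^2=36, (12-11)^2=1
sum(d^2) = 358.
Step 3: rho = 1 - 6*358 / (12*(12^2 - 1)) = 1 - 2148/1716 = -0.251748.
Step 4: Under H0, t = rho * sqrt((n-2)/(1-rho^2)) = -0.8226 ~ t(10).
Step 5: Two-sided p-value from the t-distribution with 10 df = 0.429919.
Step 6: alpha = 0.05. fail to reject H0.

rho = -0.2517, p = 0.429919, fail to reject H0 at alpha = 0.05.


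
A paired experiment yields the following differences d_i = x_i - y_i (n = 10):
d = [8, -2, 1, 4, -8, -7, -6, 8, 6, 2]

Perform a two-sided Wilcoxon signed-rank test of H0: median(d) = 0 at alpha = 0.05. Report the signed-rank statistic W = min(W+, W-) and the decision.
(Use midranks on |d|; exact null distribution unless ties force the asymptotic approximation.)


Step 1: Drop any zero differences (none here) and take |d_i|.
|d| = [8, 2, 1, 4, 8, 7, 6, 8, 6, 2]
Step 2: Midrank |d_i| (ties get averaged ranks).
ranks: |8|->9, |2|->2.5, |1|->1, |4|->4, |8|->9, |7|->7, |6|->5.5, |8|->9, |6|->5.5, |2|->2.5
Step 3: Attach original signs; sum ranks with positive sign and with negative sign.
W+ = 9 + 1 + 4 + 9 + 5.5 + 2.5 = 31
W- = 2.5 + 9 + 7 + 5.5 = 24
(Check: W+ + W- = 55 should equal n(n+1)/2 = 55.)
Step 4: Test statistic W = min(W+, W-) = 24.
Step 5: Ties in |d|, so use the tie-corrected normal approximation.
        E[W] = n(n+1)/4 = 10*11/4 = 27.5.
        Tie groups: |d|=2 (t=2), |d|=6 (t=2), |d|=8 (t=3); sum(t^3 - t) = 36.
        Var[W] = n(n+1)(2n+1)/24 - sum(t^3-t)/48 = 2310/24 - 36/48 = 95.5.
        z = (W - E[W]) / sqrt(Var[W]) = (24 - 27.5) / 9.7724 = -0.3582.
        Two-sided p = 2*Phi(z) = 0.720230.
Step 6: alpha = 0.05. fail to reject H0.

W+ = 31, W- = 24, W = min = 24, p = 0.720230, fail to reject H0.


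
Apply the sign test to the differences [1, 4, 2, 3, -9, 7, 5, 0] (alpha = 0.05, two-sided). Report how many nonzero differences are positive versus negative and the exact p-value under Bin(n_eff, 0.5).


Step 1: Discard zero differences. Original n = 8; n_eff = number of nonzero differences = 7.
Nonzero differences (with sign): +1, +4, +2, +3, -9, +7, +5
Step 2: Count signs: positive = 6, negative = 1.
Step 3: Under H0: P(positive) = 0.5, so the number of positives S ~ Bin(7, 0.5).
Step 4: Two-sided exact p-value = sum of Bin(7,0.5) probabilities at or below the observed probability = 0.125000.
Step 5: alpha = 0.05. fail to reject H0.

n_eff = 7, pos = 6, neg = 1, p = 0.125000, fail to reject H0.


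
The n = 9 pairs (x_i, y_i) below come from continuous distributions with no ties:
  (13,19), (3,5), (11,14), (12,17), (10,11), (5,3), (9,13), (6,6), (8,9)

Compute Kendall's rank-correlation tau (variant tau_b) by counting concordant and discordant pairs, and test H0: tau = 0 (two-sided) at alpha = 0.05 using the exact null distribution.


Step 1: Enumerate the 36 unordered pairs (i,j) with i<j and classify each by sign(x_j-x_i) * sign(y_j-y_i).
  (1,2):dx=-10,dy=-14->C; (1,3):dx=-2,dy=-5->C; (1,4):dx=-1,dy=-2->C; (1,5):dx=-3,dy=-8->C
  (1,6):dx=-8,dy=-16->C; (1,7):dx=-4,dy=-6->C; (1,8):dx=-7,dy=-13->C; (1,9):dx=-5,dy=-10->C
  (2,3):dx=+8,dy=+9->C; (2,4):dx=+9,dy=+12->C; (2,5):dx=+7,dy=+6->C; (2,6):dx=+2,dy=-2->D
  (2,7):dx=+6,dy=+8->C; (2,8):dx=+3,dy=+1->C; (2,9):dx=+5,dy=+4->C; (3,4):dx=+1,dy=+3->C
  (3,5):dx=-1,dy=-3->C; (3,6):dx=-6,dy=-11->C; (3,7):dx=-2,dy=-1->C; (3,8):dx=-5,dy=-8->C
  (3,9):dx=-3,dy=-5->C; (4,5):dx=-2,dy=-6->C; (4,6):dx=-7,dy=-14->C; (4,7):dx=-3,dy=-4->C
  (4,8):dx=-6,dy=-11->C; (4,9):dx=-4,dy=-8->C; (5,6):dx=-5,dy=-8->C; (5,7):dx=-1,dy=+2->D
  (5,8):dx=-4,dy=-5->C; (5,9):dx=-2,dy=-2->C; (6,7):dx=+4,dy=+10->C; (6,8):dx=+1,dy=+3->C
  (6,9):dx=+3,dy=+6->C; (7,8):dx=-3,dy=-7->C; (7,9):dx=-1,dy=-4->C; (8,9):dx=+2,dy=+3->C
Step 2: C = 34, D = 2, total pairs = 36.
Step 3: tau = (C - D)/(n(n-1)/2) = (34 - 2)/36 = 0.888889.
Step 4: Exact two-sided p-value (enumerate n! = 362880 permutations of y under H0): p = 0.000243.
Step 5: alpha = 0.05. reject H0.

tau_b = 0.8889 (C=34, D=2), p = 0.000243, reject H0.


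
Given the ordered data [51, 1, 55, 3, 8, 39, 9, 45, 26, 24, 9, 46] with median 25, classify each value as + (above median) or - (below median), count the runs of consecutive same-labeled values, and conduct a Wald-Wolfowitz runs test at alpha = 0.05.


Step 1: Compute median = 25; label A = above, B = below.
Labels in order: ABABBABAABBA  (n_A = 6, n_B = 6)
Step 2: Count runs R = 9.
Step 3: Under H0 (random ordering), E[R] = 2*n_A*n_B/(n_A+n_B) + 1 = 2*6*6/12 + 1 = 7.0000.
        Var[R] = 2*n_A*n_B*(2*n_A*n_B - n_A - n_B) / ((n_A+n_B)^2 * (n_A+n_B-1)) = 4320/1584 = 2.7273.
        SD[R] = 1.6514.
Step 4: Continuity-corrected z = (R - 0.5 - E[R]) / SD[R] = (9 - 0.5 - 7.0000) / 1.6514 = 0.9083.
Step 5: Two-sided p-value via normal approximation = 2*(1 - Phi(|z|)) = 0.363722.
Step 6: alpha = 0.05. fail to reject H0.

R = 9, z = 0.9083, p = 0.363722, fail to reject H0.


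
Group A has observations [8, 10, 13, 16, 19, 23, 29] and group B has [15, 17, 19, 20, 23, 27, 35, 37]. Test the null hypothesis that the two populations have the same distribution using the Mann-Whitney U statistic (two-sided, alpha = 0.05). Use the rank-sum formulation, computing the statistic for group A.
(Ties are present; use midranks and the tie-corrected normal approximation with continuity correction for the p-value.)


Step 1: Combine and sort all 15 observations; assign midranks.
sorted (value, group): (8,X), (10,X), (13,X), (15,Y), (16,X), (17,Y), (19,X), (19,Y), (20,Y), (23,X), (23,Y), (27,Y), (29,X), (35,Y), (37,Y)
ranks: 8->1, 10->2, 13->3, 15->4, 16->5, 17->6, 19->7.5, 19->7.5, 20->9, 23->10.5, 23->10.5, 27->12, 29->13, 35->14, 37->15
Step 2: Rank sum for X: R1 = 1 + 2 + 3 + 5 + 7.5 + 10.5 + 13 = 42.
Step 3: U_X = R1 - n1(n1+1)/2 = 42 - 7*8/2 = 42 - 28 = 14.
       U_Y = n1*n2 - U_X = 56 - 14 = 42.
Step 4: Ties are present, so use the tie-corrected normal approximation (with continuity correction) for the p-value.
Step 5: p-value = 0.117555; compare to alpha = 0.05. fail to reject H0.

U_X = 14, p = 0.117555, fail to reject H0 at alpha = 0.05.


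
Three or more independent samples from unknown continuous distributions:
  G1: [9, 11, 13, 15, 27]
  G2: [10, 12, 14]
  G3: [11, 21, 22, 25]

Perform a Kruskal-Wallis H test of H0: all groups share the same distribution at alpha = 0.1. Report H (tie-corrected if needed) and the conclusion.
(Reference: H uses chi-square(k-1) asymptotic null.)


Step 1: Combine all N = 12 observations and assign midranks.
sorted (value, group, rank): (9,G1,1), (10,G2,2), (11,G1,3.5), (11,G3,3.5), (12,G2,5), (13,G1,6), (14,G2,7), (15,G1,8), (21,G3,9), (22,G3,10), (25,G3,11), (27,G1,12)
Step 2: Sum ranks within each group.
R_1 = 30.5 (n_1 = 5)
R_2 = 14 (n_2 = 3)
R_3 = 33.5 (n_3 = 4)
Step 3: H = 12/(N(N+1)) * sum(R_i^2/n_i) - 3(N+1)
     = 12/(12*13) * (30.5^2/5 + 14^2/3 + 33.5^2/4) - 3*13
     = 0.076923 * 531.946 - 39
     = 1.918910.
Step 4: Ties present; correction factor C = 1 - 6/(12^3 - 12) = 0.996503. Corrected H = 1.918910 / 0.996503 = 1.925643.
Step 5: Under H0, H ~ chi^2(2); p-value = 0.381814.
Step 6: alpha = 0.1. fail to reject H0.

H = 1.9256, df = 2, p = 0.381814, fail to reject H0.


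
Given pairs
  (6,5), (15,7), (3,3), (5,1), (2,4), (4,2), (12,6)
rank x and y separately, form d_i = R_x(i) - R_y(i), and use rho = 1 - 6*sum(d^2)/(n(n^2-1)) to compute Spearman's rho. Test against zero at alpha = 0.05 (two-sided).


Step 1: Rank x and y separately (midranks; no ties here).
rank(x): 6->5, 15->7, 3->2, 5->4, 2->1, 4->3, 12->6
rank(y): 5->5, 7->7, 3->3, 1->1, 4->4, 2->2, 6->6
Step 2: d_i = R_x(i) - R_y(i); compute d_i^2.
  (5-5)^2=0, (7-7)^2=0, (2-3)^2=1, (4-1)^2=9, (1-4)^2=9, (3-2)^2=1, (6-6)^2=0
sum(d^2) = 20.
Step 3: rho = 1 - 6*20 / (7*(7^2 - 1)) = 1 - 120/336 = 0.642857.
Step 4: Under H0, t = rho * sqrt((n-2)/(1-rho^2)) = 1.8766 ~ t(5).
Step 5: Two-sided p-value from the t-distribution with 5 df = 0.119392.
Step 6: alpha = 0.05. fail to reject H0.

rho = 0.6429, p = 0.119392, fail to reject H0 at alpha = 0.05.


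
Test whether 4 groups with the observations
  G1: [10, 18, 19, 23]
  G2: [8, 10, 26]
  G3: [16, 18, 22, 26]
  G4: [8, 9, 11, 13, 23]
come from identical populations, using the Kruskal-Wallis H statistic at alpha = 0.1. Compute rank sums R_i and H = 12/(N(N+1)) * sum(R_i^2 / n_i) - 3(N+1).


Step 1: Combine all N = 16 observations and assign midranks.
sorted (value, group, rank): (8,G2,1.5), (8,G4,1.5), (9,G4,3), (10,G1,4.5), (10,G2,4.5), (11,G4,6), (13,G4,7), (16,G3,8), (18,G1,9.5), (18,G3,9.5), (19,G1,11), (22,G3,12), (23,G1,13.5), (23,G4,13.5), (26,G2,15.5), (26,G3,15.5)
Step 2: Sum ranks within each group.
R_1 = 38.5 (n_1 = 4)
R_2 = 21.5 (n_2 = 3)
R_3 = 45 (n_3 = 4)
R_4 = 31 (n_4 = 5)
Step 3: H = 12/(N(N+1)) * sum(R_i^2/n_i) - 3(N+1)
     = 12/(16*17) * (38.5^2/4 + 21.5^2/3 + 45^2/4 + 31^2/5) - 3*17
     = 0.044118 * 1223.1 - 51
     = 2.960110.
Step 4: Ties present; correction factor C = 1 - 30/(16^3 - 16) = 0.992647. Corrected H = 2.960110 / 0.992647 = 2.982037.
Step 5: Under H0, H ~ chi^2(3); p-value = 0.394403.
Step 6: alpha = 0.1. fail to reject H0.

H = 2.9820, df = 3, p = 0.394403, fail to reject H0.


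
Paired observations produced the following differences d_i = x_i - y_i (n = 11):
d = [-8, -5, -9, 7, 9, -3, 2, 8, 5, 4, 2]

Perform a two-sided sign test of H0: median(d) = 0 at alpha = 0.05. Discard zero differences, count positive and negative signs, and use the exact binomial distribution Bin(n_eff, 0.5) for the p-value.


Step 1: Discard zero differences. Original n = 11; n_eff = number of nonzero differences = 11.
Nonzero differences (with sign): -8, -5, -9, +7, +9, -3, +2, +8, +5, +4, +2
Step 2: Count signs: positive = 7, negative = 4.
Step 3: Under H0: P(positive) = 0.5, so the number of positives S ~ Bin(11, 0.5).
Step 4: Two-sided exact p-value = sum of Bin(11,0.5) probabilities at or below the observed probability = 0.548828.
Step 5: alpha = 0.05. fail to reject H0.

n_eff = 11, pos = 7, neg = 4, p = 0.548828, fail to reject H0.


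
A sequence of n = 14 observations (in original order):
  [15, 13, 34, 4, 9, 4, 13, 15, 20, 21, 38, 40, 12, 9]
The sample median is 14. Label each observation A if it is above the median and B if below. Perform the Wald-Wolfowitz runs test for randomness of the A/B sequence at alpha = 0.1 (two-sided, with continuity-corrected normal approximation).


Step 1: Compute median = 14; label A = above, B = below.
Labels in order: ABABBBBAAAAABB  (n_A = 7, n_B = 7)
Step 2: Count runs R = 6.
Step 3: Under H0 (random ordering), E[R] = 2*n_A*n_B/(n_A+n_B) + 1 = 2*7*7/14 + 1 = 8.0000.
        Var[R] = 2*n_A*n_B*(2*n_A*n_B - n_A - n_B) / ((n_A+n_B)^2 * (n_A+n_B-1)) = 8232/2548 = 3.2308.
        SD[R] = 1.7974.
Step 4: Continuity-corrected z = (R + 0.5 - E[R]) / SD[R] = (6 + 0.5 - 8.0000) / 1.7974 = -0.8345.
Step 5: Two-sided p-value via normal approximation = 2*(1 - Phi(|z|)) = 0.403986.
Step 6: alpha = 0.1. fail to reject H0.

R = 6, z = -0.8345, p = 0.403986, fail to reject H0.


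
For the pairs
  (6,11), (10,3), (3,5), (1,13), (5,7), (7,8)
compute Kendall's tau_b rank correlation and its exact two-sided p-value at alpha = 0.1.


Step 1: Enumerate the 15 unordered pairs (i,j) with i<j and classify each by sign(x_j-x_i) * sign(y_j-y_i).
  (1,2):dx=+4,dy=-8->D; (1,3):dx=-3,dy=-6->C; (1,4):dx=-5,dy=+2->D; (1,5):dx=-1,dy=-4->C
  (1,6):dx=+1,dy=-3->D; (2,3):dx=-7,dy=+2->D; (2,4):dx=-9,dy=+10->D; (2,5):dx=-5,dy=+4->D
  (2,6):dx=-3,dy=+5->D; (3,4):dx=-2,dy=+8->D; (3,5):dx=+2,dy=+2->C; (3,6):dx=+4,dy=+3->C
  (4,5):dx=+4,dy=-6->D; (4,6):dx=+6,dy=-5->D; (5,6):dx=+2,dy=+1->C
Step 2: C = 5, D = 10, total pairs = 15.
Step 3: tau = (C - D)/(n(n-1)/2) = (5 - 10)/15 = -0.333333.
Step 4: Exact two-sided p-value (enumerate n! = 720 permutations of y under H0): p = 0.469444.
Step 5: alpha = 0.1. fail to reject H0.

tau_b = -0.3333 (C=5, D=10), p = 0.469444, fail to reject H0.


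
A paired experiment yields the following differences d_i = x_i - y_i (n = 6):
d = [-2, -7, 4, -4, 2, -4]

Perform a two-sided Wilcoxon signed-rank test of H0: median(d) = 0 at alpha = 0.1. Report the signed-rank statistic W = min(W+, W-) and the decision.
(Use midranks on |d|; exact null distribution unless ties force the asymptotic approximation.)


Step 1: Drop any zero differences (none here) and take |d_i|.
|d| = [2, 7, 4, 4, 2, 4]
Step 2: Midrank |d_i| (ties get averaged ranks).
ranks: |2|->1.5, |7|->6, |4|->4, |4|->4, |2|->1.5, |4|->4
Step 3: Attach original signs; sum ranks with positive sign and with negative sign.
W+ = 4 + 1.5 = 5.5
W- = 1.5 + 6 + 4 + 4 = 15.5
(Check: W+ + W- = 21 should equal n(n+1)/2 = 21.)
Step 4: Test statistic W = min(W+, W-) = 5.5.
Step 5: Ties in |d|, so use the tie-corrected normal approximation.
        E[W] = n(n+1)/4 = 6*7/4 = 10.5.
        Tie groups: |d|=2 (t=2), |d|=4 (t=3); sum(t^3 - t) = 30.
        Var[W] = n(n+1)(2n+1)/24 - sum(t^3-t)/48 = 546/24 - 30/48 = 22.125.
        z = (W - E[W]) / sqrt(Var[W]) = (5.5 - 10.5) / 4.7037 = -1.0630.
        Two-sided p = 2*Phi(z) = 0.287787.
Step 6: alpha = 0.1. fail to reject H0.

W+ = 5.5, W- = 15.5, W = min = 5.5, p = 0.287787, fail to reject H0.


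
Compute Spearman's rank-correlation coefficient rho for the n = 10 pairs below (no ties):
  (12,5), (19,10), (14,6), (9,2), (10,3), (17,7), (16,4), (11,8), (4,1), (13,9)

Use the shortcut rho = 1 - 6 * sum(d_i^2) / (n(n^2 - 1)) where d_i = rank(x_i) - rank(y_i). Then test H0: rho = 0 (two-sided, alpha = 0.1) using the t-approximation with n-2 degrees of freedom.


Step 1: Rank x and y separately (midranks; no ties here).
rank(x): 12->5, 19->10, 14->7, 9->2, 10->3, 17->9, 16->8, 11->4, 4->1, 13->6
rank(y): 5->5, 10->10, 6->6, 2->2, 3->3, 7->7, 4->4, 8->8, 1->1, 9->9
Step 2: d_i = R_x(i) - R_y(i); compute d_i^2.
  (5-5)^2=0, (10-10)^2=0, (7-6)^2=1, (2-2)^2=0, (3-3)^2=0, (9-7)^2=4, (8-4)^2=16, (4-8)^2=16, (1-1)^2=0, (6-9)^2=9
sum(d^2) = 46.
Step 3: rho = 1 - 6*46 / (10*(10^2 - 1)) = 1 - 276/990 = 0.721212.
Step 4: Under H0, t = rho * sqrt((n-2)/(1-rho^2)) = 2.9448 ~ t(8).
Step 5: Two-sided p-value from the t-distribution with 8 df = 0.018573.
Step 6: alpha = 0.1. reject H0.

rho = 0.7212, p = 0.018573, reject H0 at alpha = 0.1.


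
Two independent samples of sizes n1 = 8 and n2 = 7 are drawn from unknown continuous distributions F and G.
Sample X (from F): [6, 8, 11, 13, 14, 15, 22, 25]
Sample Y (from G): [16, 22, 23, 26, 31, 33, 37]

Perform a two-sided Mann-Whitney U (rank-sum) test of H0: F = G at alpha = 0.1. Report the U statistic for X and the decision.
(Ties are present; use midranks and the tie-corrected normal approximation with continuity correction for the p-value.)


Step 1: Combine and sort all 15 observations; assign midranks.
sorted (value, group): (6,X), (8,X), (11,X), (13,X), (14,X), (15,X), (16,Y), (22,X), (22,Y), (23,Y), (25,X), (26,Y), (31,Y), (33,Y), (37,Y)
ranks: 6->1, 8->2, 11->3, 13->4, 14->5, 15->6, 16->7, 22->8.5, 22->8.5, 23->10, 25->11, 26->12, 31->13, 33->14, 37->15
Step 2: Rank sum for X: R1 = 1 + 2 + 3 + 4 + 5 + 6 + 8.5 + 11 = 40.5.
Step 3: U_X = R1 - n1(n1+1)/2 = 40.5 - 8*9/2 = 40.5 - 36 = 4.5.
       U_Y = n1*n2 - U_X = 56 - 4.5 = 51.5.
Step 4: Ties are present, so use the tie-corrected normal approximation (with continuity correction) for the p-value.
Step 5: p-value = 0.007719; compare to alpha = 0.1. reject H0.

U_X = 4.5, p = 0.007719, reject H0 at alpha = 0.1.


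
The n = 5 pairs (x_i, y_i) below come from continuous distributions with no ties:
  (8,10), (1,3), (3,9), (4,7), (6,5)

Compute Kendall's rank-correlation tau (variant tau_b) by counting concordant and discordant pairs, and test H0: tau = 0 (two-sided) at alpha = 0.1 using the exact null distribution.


Step 1: Enumerate the 10 unordered pairs (i,j) with i<j and classify each by sign(x_j-x_i) * sign(y_j-y_i).
  (1,2):dx=-7,dy=-7->C; (1,3):dx=-5,dy=-1->C; (1,4):dx=-4,dy=-3->C; (1,5):dx=-2,dy=-5->C
  (2,3):dx=+2,dy=+6->C; (2,4):dx=+3,dy=+4->C; (2,5):dx=+5,dy=+2->C; (3,4):dx=+1,dy=-2->D
  (3,5):dx=+3,dy=-4->D; (4,5):dx=+2,dy=-2->D
Step 2: C = 7, D = 3, total pairs = 10.
Step 3: tau = (C - D)/(n(n-1)/2) = (7 - 3)/10 = 0.400000.
Step 4: Exact two-sided p-value (enumerate n! = 120 permutations of y under H0): p = 0.483333.
Step 5: alpha = 0.1. fail to reject H0.

tau_b = 0.4000 (C=7, D=3), p = 0.483333, fail to reject H0.


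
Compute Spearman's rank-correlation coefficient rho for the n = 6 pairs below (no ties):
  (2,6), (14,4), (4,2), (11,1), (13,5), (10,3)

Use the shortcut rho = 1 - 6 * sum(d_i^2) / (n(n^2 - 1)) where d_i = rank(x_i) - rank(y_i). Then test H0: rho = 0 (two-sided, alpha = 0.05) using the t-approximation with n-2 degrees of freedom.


Step 1: Rank x and y separately (midranks; no ties here).
rank(x): 2->1, 14->6, 4->2, 11->4, 13->5, 10->3
rank(y): 6->6, 4->4, 2->2, 1->1, 5->5, 3->3
Step 2: d_i = R_x(i) - R_y(i); compute d_i^2.
  (1-6)^2=25, (6-4)^2=4, (2-2)^2=0, (4-1)^2=9, (5-5)^2=0, (3-3)^2=0
sum(d^2) = 38.
Step 3: rho = 1 - 6*38 / (6*(6^2 - 1)) = 1 - 228/210 = -0.085714.
Step 4: Under H0, t = rho * sqrt((n-2)/(1-rho^2)) = -0.1721 ~ t(4).
Step 5: Two-sided p-value from the t-distribution with 4 df = 0.871743.
Step 6: alpha = 0.05. fail to reject H0.

rho = -0.0857, p = 0.871743, fail to reject H0 at alpha = 0.05.


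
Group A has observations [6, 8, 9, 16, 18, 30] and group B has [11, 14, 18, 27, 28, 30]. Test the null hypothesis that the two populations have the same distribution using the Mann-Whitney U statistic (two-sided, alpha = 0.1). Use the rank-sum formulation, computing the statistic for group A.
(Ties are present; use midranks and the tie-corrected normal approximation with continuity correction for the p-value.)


Step 1: Combine and sort all 12 observations; assign midranks.
sorted (value, group): (6,X), (8,X), (9,X), (11,Y), (14,Y), (16,X), (18,X), (18,Y), (27,Y), (28,Y), (30,X), (30,Y)
ranks: 6->1, 8->2, 9->3, 11->4, 14->5, 16->6, 18->7.5, 18->7.5, 27->9, 28->10, 30->11.5, 30->11.5
Step 2: Rank sum for X: R1 = 1 + 2 + 3 + 6 + 7.5 + 11.5 = 31.
Step 3: U_X = R1 - n1(n1+1)/2 = 31 - 6*7/2 = 31 - 21 = 10.
       U_Y = n1*n2 - U_X = 36 - 10 = 26.
Step 4: Ties are present, so use the tie-corrected normal approximation (with continuity correction) for the p-value.
Step 5: p-value = 0.228133; compare to alpha = 0.1. fail to reject H0.

U_X = 10, p = 0.228133, fail to reject H0 at alpha = 0.1.


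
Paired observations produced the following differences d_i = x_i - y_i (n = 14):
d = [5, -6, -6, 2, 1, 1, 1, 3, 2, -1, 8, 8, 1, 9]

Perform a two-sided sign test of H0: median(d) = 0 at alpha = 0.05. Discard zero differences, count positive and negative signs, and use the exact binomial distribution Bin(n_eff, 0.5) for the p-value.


Step 1: Discard zero differences. Original n = 14; n_eff = number of nonzero differences = 14.
Nonzero differences (with sign): +5, -6, -6, +2, +1, +1, +1, +3, +2, -1, +8, +8, +1, +9
Step 2: Count signs: positive = 11, negative = 3.
Step 3: Under H0: P(positive) = 0.5, so the number of positives S ~ Bin(14, 0.5).
Step 4: Two-sided exact p-value = sum of Bin(14,0.5) probabilities at or below the observed probability = 0.057373.
Step 5: alpha = 0.05. fail to reject H0.

n_eff = 14, pos = 11, neg = 3, p = 0.057373, fail to reject H0.


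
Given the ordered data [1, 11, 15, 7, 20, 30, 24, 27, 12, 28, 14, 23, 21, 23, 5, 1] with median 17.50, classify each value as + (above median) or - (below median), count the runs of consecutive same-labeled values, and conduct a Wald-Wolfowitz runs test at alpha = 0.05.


Step 1: Compute median = 17.50; label A = above, B = below.
Labels in order: BBBBAAAABABAAABB  (n_A = 8, n_B = 8)
Step 2: Count runs R = 7.
Step 3: Under H0 (random ordering), E[R] = 2*n_A*n_B/(n_A+n_B) + 1 = 2*8*8/16 + 1 = 9.0000.
        Var[R] = 2*n_A*n_B*(2*n_A*n_B - n_A - n_B) / ((n_A+n_B)^2 * (n_A+n_B-1)) = 14336/3840 = 3.7333.
        SD[R] = 1.9322.
Step 4: Continuity-corrected z = (R + 0.5 - E[R]) / SD[R] = (7 + 0.5 - 9.0000) / 1.9322 = -0.7763.
Step 5: Two-sided p-value via normal approximation = 2*(1 - Phi(|z|)) = 0.437558.
Step 6: alpha = 0.05. fail to reject H0.

R = 7, z = -0.7763, p = 0.437558, fail to reject H0.


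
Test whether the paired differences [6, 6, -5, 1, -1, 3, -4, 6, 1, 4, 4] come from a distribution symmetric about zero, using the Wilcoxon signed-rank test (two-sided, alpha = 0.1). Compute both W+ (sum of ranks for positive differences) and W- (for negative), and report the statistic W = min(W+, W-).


Step 1: Drop any zero differences (none here) and take |d_i|.
|d| = [6, 6, 5, 1, 1, 3, 4, 6, 1, 4, 4]
Step 2: Midrank |d_i| (ties get averaged ranks).
ranks: |6|->10, |6|->10, |5|->8, |1|->2, |1|->2, |3|->4, |4|->6, |6|->10, |1|->2, |4|->6, |4|->6
Step 3: Attach original signs; sum ranks with positive sign and with negative sign.
W+ = 10 + 10 + 2 + 4 + 10 + 2 + 6 + 6 = 50
W- = 8 + 2 + 6 = 16
(Check: W+ + W- = 66 should equal n(n+1)/2 = 66.)
Step 4: Test statistic W = min(W+, W-) = 16.
Step 5: Ties in |d|, so use the tie-corrected normal approximation.
        E[W] = n(n+1)/4 = 11*12/4 = 33.
        Tie groups: |d|=1 (t=3), |d|=4 (t=3), |d|=6 (t=3); sum(t^3 - t) = 72.
        Var[W] = n(n+1)(2n+1)/24 - sum(t^3-t)/48 = 3036/24 - 72/48 = 125.
        z = (W - E[W]) / sqrt(Var[W]) = (16 - 33) / 11.1803 = -1.5205.
        Two-sided p = 2*Phi(z) = 0.128379.
Step 6: alpha = 0.1. fail to reject H0.

W+ = 50, W- = 16, W = min = 16, p = 0.128379, fail to reject H0.


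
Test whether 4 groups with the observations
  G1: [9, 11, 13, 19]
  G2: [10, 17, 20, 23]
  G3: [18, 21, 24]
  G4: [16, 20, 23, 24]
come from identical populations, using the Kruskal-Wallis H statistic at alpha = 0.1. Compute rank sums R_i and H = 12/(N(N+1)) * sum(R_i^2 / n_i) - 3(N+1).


Step 1: Combine all N = 15 observations and assign midranks.
sorted (value, group, rank): (9,G1,1), (10,G2,2), (11,G1,3), (13,G1,4), (16,G4,5), (17,G2,6), (18,G3,7), (19,G1,8), (20,G2,9.5), (20,G4,9.5), (21,G3,11), (23,G2,12.5), (23,G4,12.5), (24,G3,14.5), (24,G4,14.5)
Step 2: Sum ranks within each group.
R_1 = 16 (n_1 = 4)
R_2 = 30 (n_2 = 4)
R_3 = 32.5 (n_3 = 3)
R_4 = 41.5 (n_4 = 4)
Step 3: H = 12/(N(N+1)) * sum(R_i^2/n_i) - 3(N+1)
     = 12/(15*16) * (16^2/4 + 30^2/4 + 32.5^2/3 + 41.5^2/4) - 3*16
     = 0.050000 * 1071.65 - 48
     = 5.582292.
Step 4: Ties present; correction factor C = 1 - 18/(15^3 - 15) = 0.994643. Corrected H = 5.582292 / 0.994643 = 5.612358.
Step 5: Under H0, H ~ chi^2(3); p-value = 0.132071.
Step 6: alpha = 0.1. fail to reject H0.

H = 5.6124, df = 3, p = 0.132071, fail to reject H0.
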